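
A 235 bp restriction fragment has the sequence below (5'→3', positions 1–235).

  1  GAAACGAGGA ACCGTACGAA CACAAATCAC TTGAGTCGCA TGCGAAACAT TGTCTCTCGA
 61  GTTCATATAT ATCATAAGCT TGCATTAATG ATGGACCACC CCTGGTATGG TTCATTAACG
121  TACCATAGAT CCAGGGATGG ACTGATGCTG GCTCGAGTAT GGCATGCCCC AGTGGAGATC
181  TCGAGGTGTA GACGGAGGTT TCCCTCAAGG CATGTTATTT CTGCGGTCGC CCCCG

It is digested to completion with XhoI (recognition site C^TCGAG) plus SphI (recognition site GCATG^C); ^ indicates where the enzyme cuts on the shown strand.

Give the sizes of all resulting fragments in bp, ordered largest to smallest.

XhoI sites (CTCGAG) start at positions 56, 152, 180.
XhoI cuts after the first base of each site, so after positions 56, 152, 180.
SphI sites (GCATGC) start at positions 38, 162.
SphI cuts after base 5 of each site (before the last base), so after positions 42, 166.
Combined cut positions: 42, 56, 152, 166, 180.
Linear molecule, 5 cuts → 6 fragments:
  1–42 → 42 bp
  43–56 → 14 bp
  57–152 → 96 bp
  153–166 → 14 bp
  167–180 → 14 bp
  181–235 → 55 bp
Sorted largest to smallest: 96, 55, 42, 14, 14, 14 bp.

96, 55, 42, 14, 14, 14 bp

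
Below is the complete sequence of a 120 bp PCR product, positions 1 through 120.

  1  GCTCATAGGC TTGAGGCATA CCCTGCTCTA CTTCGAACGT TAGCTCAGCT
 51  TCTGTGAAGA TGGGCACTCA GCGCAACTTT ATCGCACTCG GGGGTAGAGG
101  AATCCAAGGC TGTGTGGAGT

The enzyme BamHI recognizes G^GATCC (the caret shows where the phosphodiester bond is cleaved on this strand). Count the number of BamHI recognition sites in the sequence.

0

No occurrence of GGATCC is present in the sequence.
BamHI does not cut: 0 sites.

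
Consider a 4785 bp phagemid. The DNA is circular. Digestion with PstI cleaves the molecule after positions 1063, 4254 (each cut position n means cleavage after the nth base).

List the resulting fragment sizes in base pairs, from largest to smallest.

3191, 1594 bp

Circular molecule, 2 cuts → 2 fragments:
  4254 − 1063 = 3191 bp
  wrap: 4785 − 4254 + 1063 = 1594 bp
Sorted largest to smallest: 3191, 1594 bp.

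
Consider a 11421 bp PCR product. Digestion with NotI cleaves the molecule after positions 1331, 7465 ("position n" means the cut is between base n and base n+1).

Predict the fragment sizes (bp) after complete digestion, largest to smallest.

6134, 3956, 1331 bp

Linear molecule, 2 cuts → 3 fragments:
  1331 − 0 = 1331 bp
  7465 − 1331 = 6134 bp
  11421 − 7465 = 3956 bp
Sorted largest to smallest: 6134, 3956, 1331 bp.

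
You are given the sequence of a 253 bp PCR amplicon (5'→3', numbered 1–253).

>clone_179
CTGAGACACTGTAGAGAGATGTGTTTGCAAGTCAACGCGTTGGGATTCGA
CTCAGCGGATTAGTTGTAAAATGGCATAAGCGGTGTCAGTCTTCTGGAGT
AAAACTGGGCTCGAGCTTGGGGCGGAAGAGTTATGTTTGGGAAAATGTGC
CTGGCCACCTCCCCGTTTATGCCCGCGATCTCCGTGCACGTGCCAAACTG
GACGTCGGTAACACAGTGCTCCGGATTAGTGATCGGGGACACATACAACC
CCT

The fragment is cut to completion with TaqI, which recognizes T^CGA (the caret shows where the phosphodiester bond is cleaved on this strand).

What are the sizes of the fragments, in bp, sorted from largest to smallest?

TaqI sites (TCGA) start at positions 47, 111.
TaqI cuts after the first base of each site, so after positions 47, 111.
Linear molecule, 2 cuts → 3 fragments:
  1–47 → 47 bp
  48–111 → 64 bp
  112–253 → 142 bp
Sorted largest to smallest: 142, 64, 47 bp.

142, 64, 47 bp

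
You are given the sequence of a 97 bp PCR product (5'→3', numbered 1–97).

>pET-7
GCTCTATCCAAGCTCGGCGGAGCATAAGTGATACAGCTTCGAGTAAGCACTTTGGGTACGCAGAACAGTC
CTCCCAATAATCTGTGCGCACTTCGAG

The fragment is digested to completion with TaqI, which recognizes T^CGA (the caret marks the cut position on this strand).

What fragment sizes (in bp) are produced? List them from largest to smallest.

54, 39, 4 bp

TaqI sites (TCGA) start at positions 39, 93.
TaqI cuts after the first base of each site, so after positions 39, 93.
Linear molecule, 2 cuts → 3 fragments:
  1–39 → 39 bp
  40–93 → 54 bp
  94–97 → 4 bp
Sorted largest to smallest: 54, 39, 4 bp.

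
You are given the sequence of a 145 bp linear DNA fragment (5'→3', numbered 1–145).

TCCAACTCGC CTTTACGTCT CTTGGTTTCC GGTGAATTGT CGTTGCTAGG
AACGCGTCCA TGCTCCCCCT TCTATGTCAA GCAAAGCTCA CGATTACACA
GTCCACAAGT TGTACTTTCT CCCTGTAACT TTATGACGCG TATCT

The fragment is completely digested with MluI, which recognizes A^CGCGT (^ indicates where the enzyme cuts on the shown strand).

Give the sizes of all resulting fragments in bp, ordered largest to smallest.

84, 52, 9 bp

MluI sites (ACGCGT) start at positions 52, 136.
MluI cuts after the first base of each site, so after positions 52, 136.
Linear molecule, 2 cuts → 3 fragments:
  1–52 → 52 bp
  53–136 → 84 bp
  137–145 → 9 bp
Sorted largest to smallest: 84, 52, 9 bp.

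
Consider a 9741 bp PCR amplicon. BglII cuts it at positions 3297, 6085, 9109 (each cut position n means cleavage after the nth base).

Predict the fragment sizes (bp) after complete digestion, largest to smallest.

3297, 3024, 2788, 632 bp

Linear molecule, 3 cuts → 4 fragments:
  3297 − 0 = 3297 bp
  6085 − 3297 = 2788 bp
  9109 − 6085 = 3024 bp
  9741 − 9109 = 632 bp
Sorted largest to smallest: 3297, 3024, 2788, 632 bp.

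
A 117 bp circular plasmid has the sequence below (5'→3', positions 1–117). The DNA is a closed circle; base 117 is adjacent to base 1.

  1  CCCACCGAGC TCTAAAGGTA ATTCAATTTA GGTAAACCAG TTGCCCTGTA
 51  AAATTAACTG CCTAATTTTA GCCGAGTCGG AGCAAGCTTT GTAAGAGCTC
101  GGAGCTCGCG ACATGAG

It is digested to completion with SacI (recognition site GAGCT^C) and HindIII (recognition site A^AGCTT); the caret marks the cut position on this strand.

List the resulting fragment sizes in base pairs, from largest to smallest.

SacI sites (GAGCTC) start at positions 7, 95, 102.
SacI cuts after base 5 of each site (before the last base), so after positions 11, 99, 106.
The HindIII site (AAGCTT) starts at position 84.
HindIII cuts after the first base of each site, so after position 84.
Combined cut positions: 11, 84, 99, 106.
Circular molecule, 4 cuts → 4 fragments:
  12–84 → 73 bp
  85–99 → 15 bp
  100–106 → 7 bp
  107–117 then 1–11 → 11 + 11 = 22 bp
Sorted largest to smallest: 73, 22, 15, 7 bp.

73, 22, 15, 7 bp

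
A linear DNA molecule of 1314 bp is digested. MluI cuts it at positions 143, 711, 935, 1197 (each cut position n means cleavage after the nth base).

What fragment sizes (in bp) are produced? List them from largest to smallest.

568, 262, 224, 143, 117 bp

Linear molecule, 4 cuts → 5 fragments:
  143 − 0 = 143 bp
  711 − 143 = 568 bp
  935 − 711 = 224 bp
  1197 − 935 = 262 bp
  1314 − 1197 = 117 bp
Sorted largest to smallest: 568, 262, 224, 143, 117 bp.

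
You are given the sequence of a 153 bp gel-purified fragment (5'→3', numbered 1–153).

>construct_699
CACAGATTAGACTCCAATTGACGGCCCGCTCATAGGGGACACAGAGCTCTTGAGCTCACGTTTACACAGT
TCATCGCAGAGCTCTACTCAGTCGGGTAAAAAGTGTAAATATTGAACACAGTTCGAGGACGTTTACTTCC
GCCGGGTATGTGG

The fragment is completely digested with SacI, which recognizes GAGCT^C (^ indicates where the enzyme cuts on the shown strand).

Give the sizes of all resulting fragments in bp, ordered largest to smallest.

70, 48, 27, 8 bp

SacI sites (GAGCTC) start at positions 44, 52, 79.
SacI cuts after base 5 of each site (before the last base), so after positions 48, 56, 83.
Linear molecule, 3 cuts → 4 fragments:
  1–48 → 48 bp
  49–56 → 8 bp
  57–83 → 27 bp
  84–153 → 70 bp
Sorted largest to smallest: 70, 48, 27, 8 bp.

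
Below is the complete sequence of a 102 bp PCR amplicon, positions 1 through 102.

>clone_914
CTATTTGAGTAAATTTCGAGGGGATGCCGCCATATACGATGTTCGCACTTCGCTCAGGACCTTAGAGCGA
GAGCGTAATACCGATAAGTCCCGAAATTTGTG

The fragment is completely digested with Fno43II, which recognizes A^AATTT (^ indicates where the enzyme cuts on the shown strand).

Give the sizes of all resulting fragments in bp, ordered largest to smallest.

Fno43II sites (AAATTT) start at positions 11, 94.
Fno43II cuts after the first base of each site, so after positions 11, 94.
Linear molecule, 2 cuts → 3 fragments:
  1–11 → 11 bp
  12–94 → 83 bp
  95–102 → 8 bp
Sorted largest to smallest: 83, 11, 8 bp.

83, 11, 8 bp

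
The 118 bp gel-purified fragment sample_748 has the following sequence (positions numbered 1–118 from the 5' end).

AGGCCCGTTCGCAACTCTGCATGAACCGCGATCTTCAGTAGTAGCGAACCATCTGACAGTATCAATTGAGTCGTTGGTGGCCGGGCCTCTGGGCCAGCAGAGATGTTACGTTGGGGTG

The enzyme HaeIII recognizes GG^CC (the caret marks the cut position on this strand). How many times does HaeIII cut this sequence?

GGCC occurs starting at positions 2, 79, 84, 92.
HaeIII cuts at 4 sites.

4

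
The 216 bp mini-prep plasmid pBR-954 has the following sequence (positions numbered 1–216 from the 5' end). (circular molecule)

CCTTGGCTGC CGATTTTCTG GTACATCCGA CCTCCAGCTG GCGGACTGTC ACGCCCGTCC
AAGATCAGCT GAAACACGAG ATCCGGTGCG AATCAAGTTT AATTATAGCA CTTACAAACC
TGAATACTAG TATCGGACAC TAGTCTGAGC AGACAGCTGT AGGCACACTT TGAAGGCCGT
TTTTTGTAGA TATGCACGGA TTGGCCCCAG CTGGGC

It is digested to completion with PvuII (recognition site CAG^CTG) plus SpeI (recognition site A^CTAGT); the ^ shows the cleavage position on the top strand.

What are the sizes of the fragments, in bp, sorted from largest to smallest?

PvuII sites (CAGCTG) start at positions 35, 66, 154, 208.
PvuII cuts after base 3 of each site, so after positions 37, 68, 156, 210.
SpeI sites (ACTAGT) start at positions 126, 139.
SpeI cuts after the first base of each site, so after positions 126, 139.
Combined cut positions: 37, 68, 126, 139, 156, 210.
Circular molecule, 6 cuts → 6 fragments:
  38–68 → 31 bp
  69–126 → 58 bp
  127–139 → 13 bp
  140–156 → 17 bp
  157–210 → 54 bp
  211–216 then 1–37 → 6 + 37 = 43 bp
Sorted largest to smallest: 58, 54, 43, 31, 17, 13 bp.

58, 54, 43, 31, 17, 13 bp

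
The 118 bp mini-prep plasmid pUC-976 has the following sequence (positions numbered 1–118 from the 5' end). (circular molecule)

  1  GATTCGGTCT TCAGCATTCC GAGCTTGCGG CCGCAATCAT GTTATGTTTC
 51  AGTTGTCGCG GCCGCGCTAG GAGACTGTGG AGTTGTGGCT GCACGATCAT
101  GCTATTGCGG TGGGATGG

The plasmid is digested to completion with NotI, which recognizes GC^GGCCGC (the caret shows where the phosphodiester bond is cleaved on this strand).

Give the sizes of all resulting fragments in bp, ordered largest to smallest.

NotI sites (GCGGCCGC) start at positions 27, 58.
NotI cuts after base 2 of each site, so after positions 28, 59.
Circular molecule, 2 cuts → 2 fragments:
  29–59 → 31 bp
  60–118 then 1–28 → 59 + 28 = 87 bp
Sorted largest to smallest: 87, 31 bp.

87, 31 bp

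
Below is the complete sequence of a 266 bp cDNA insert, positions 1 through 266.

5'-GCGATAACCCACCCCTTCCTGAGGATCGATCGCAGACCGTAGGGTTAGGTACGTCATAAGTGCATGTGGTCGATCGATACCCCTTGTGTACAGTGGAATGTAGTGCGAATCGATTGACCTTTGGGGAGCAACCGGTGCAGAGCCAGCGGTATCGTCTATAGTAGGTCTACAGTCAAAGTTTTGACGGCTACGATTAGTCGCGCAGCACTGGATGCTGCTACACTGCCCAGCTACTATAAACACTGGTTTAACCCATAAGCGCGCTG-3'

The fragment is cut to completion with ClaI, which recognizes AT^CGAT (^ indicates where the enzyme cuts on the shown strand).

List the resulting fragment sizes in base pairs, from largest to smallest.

ClaI sites (ATCGAT) start at positions 25, 73, 109.
ClaI cuts after base 2 of each site, so after positions 26, 74, 110.
Linear molecule, 3 cuts → 4 fragments:
  1–26 → 26 bp
  27–74 → 48 bp
  75–110 → 36 bp
  111–266 → 156 bp
Sorted largest to smallest: 156, 48, 36, 26 bp.

156, 48, 36, 26 bp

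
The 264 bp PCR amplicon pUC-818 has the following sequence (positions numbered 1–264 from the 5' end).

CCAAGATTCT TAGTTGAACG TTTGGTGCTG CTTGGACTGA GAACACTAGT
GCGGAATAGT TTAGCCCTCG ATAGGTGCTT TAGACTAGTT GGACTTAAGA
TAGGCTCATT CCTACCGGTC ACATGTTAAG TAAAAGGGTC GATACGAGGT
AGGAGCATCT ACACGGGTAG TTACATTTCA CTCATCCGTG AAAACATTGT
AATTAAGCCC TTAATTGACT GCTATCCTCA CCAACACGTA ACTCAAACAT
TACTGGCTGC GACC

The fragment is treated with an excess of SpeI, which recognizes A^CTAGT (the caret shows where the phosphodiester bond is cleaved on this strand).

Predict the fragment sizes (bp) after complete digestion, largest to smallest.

SpeI sites (ACTAGT) start at positions 45, 84.
SpeI cuts after the first base of each site, so after positions 45, 84.
Linear molecule, 2 cuts → 3 fragments:
  1–45 → 45 bp
  46–84 → 39 bp
  85–264 → 180 bp
Sorted largest to smallest: 180, 45, 39 bp.

180, 45, 39 bp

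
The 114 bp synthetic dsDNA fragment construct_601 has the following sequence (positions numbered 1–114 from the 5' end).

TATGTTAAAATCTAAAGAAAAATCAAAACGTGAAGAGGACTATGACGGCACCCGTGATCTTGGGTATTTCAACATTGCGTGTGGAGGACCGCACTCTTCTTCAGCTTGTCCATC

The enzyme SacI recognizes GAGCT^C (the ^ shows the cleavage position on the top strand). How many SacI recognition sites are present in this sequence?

0

No occurrence of GAGCTC is present in the sequence.
SacI does not cut: 0 sites.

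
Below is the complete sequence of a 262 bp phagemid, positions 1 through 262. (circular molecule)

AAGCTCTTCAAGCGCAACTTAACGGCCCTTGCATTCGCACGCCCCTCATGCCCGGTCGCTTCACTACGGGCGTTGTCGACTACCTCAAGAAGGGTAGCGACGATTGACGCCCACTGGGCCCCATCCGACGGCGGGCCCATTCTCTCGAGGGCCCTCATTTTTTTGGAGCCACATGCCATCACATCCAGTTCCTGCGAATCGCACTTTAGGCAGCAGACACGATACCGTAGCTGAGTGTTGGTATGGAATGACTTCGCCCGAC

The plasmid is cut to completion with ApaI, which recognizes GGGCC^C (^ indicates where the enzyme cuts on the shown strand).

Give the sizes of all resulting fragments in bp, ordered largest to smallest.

ApaI sites (GGGCCC) start at positions 116, 133, 149.
ApaI cuts after base 5 of each site (before the last base), so after positions 120, 137, 153.
Circular molecule, 3 cuts → 3 fragments:
  121–137 → 17 bp
  138–153 → 16 bp
  154–262 then 1–120 → 109 + 120 = 229 bp
Sorted largest to smallest: 229, 17, 16 bp.

229, 17, 16 bp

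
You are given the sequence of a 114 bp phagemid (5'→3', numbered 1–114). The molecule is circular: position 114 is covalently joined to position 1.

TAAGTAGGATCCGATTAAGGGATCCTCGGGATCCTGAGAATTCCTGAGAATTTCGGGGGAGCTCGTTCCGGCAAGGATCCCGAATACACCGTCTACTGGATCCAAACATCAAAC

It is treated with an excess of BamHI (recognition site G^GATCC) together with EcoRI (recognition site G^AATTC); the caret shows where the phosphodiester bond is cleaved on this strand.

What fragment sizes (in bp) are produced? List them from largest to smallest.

37, 23, 23, 13, 9, 9 bp

BamHI sites (GGATCC) start at positions 7, 20, 29, 75, 98.
BamHI cuts after the first base of each site, so after positions 7, 20, 29, 75, 98.
The EcoRI site (GAATTC) starts at position 38.
EcoRI cuts after the first base of each site, so after position 38.
Combined cut positions: 7, 20, 29, 38, 75, 98.
Circular molecule, 6 cuts → 6 fragments:
  8–20 → 13 bp
  21–29 → 9 bp
  30–38 → 9 bp
  39–75 → 37 bp
  76–98 → 23 bp
  99–114 then 1–7 → 16 + 7 = 23 bp
Sorted largest to smallest: 37, 23, 23, 13, 9, 9 bp.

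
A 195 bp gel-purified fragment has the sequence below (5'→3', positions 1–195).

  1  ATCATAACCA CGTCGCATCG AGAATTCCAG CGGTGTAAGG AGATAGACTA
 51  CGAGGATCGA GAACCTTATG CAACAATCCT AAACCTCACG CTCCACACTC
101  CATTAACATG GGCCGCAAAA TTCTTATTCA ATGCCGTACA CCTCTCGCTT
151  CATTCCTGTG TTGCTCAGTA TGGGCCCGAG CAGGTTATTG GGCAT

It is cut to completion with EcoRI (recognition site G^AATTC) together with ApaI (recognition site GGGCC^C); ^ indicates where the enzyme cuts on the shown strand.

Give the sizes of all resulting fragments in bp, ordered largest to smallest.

The EcoRI site (GAATTC) starts at position 22.
EcoRI cuts after the first base of each site, so after position 22.
The ApaI site (GGGCCC) starts at position 172.
ApaI cuts after base 5 of each site (before the last base), so after position 176.
Combined cut positions: 22, 176.
Linear molecule, 2 cuts → 3 fragments:
  1–22 → 22 bp
  23–176 → 154 bp
  177–195 → 19 bp
Sorted largest to smallest: 154, 22, 19 bp.

154, 22, 19 bp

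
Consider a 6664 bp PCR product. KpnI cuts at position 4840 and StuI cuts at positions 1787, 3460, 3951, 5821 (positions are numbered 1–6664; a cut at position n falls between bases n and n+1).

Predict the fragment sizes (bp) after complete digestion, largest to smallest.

1787, 1673, 981, 889, 843, 491 bp

Combined cut positions (sorted): 1787, 3460, 3951, 4840, 5821.
Linear molecule, 5 cuts → 6 fragments:
  1787 − 0 = 1787 bp
  3460 − 1787 = 1673 bp
  3951 − 3460 = 491 bp
  4840 − 3951 = 889 bp
  5821 − 4840 = 981 bp
  6664 − 5821 = 843 bp
Sorted largest to smallest: 1787, 1673, 981, 889, 843, 491 bp.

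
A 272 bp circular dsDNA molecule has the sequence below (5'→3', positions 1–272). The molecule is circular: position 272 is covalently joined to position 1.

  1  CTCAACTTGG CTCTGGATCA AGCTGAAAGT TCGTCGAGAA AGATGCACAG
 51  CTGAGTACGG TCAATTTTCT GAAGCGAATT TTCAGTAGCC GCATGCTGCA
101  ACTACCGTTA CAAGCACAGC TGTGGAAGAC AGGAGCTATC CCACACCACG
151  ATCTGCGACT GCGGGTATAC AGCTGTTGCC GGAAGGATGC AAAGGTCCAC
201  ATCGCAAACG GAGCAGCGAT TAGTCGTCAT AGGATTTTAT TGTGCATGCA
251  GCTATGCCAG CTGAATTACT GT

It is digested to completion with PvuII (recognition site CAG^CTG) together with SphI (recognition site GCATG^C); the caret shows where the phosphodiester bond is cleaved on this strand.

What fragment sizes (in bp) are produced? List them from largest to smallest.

76, 62, 53, 45, 24, 12 bp

PvuII sites (CAGCTG) start at positions 48, 117, 170, 258.
PvuII cuts after base 3 of each site, so after positions 50, 119, 172, 260.
SphI sites (GCATGC) start at positions 91, 244.
SphI cuts after base 5 of each site (before the last base), so after positions 95, 248.
Combined cut positions: 50, 95, 119, 172, 248, 260.
Circular molecule, 6 cuts → 6 fragments:
  51–95 → 45 bp
  96–119 → 24 bp
  120–172 → 53 bp
  173–248 → 76 bp
  249–260 → 12 bp
  261–272 then 1–50 → 12 + 50 = 62 bp
Sorted largest to smallest: 76, 62, 53, 45, 24, 12 bp.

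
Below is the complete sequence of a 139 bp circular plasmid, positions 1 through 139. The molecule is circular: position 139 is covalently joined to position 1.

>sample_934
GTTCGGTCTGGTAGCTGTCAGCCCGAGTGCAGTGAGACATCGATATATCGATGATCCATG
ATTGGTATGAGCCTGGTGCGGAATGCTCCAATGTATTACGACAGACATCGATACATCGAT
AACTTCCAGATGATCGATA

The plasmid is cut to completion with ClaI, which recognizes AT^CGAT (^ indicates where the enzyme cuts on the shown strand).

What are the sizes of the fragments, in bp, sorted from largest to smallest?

ClaI sites (ATCGAT) start at positions 39, 47, 107, 115, 133.
ClaI cuts after base 2 of each site, so after positions 40, 48, 108, 116, 134.
Circular molecule, 5 cuts → 5 fragments:
  41–48 → 8 bp
  49–108 → 60 bp
  109–116 → 8 bp
  117–134 → 18 bp
  135–139 then 1–40 → 5 + 40 = 45 bp
Sorted largest to smallest: 60, 45, 18, 8, 8 bp.

60, 45, 18, 8, 8 bp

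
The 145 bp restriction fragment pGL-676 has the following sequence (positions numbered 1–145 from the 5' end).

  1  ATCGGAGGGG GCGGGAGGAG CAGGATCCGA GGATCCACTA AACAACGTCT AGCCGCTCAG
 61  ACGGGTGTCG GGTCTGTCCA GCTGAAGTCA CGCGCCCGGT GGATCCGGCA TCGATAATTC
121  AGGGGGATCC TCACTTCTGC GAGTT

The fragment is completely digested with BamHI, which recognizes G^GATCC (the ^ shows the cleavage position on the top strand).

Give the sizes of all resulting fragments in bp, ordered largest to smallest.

70, 24, 23, 20, 8 bp

BamHI sites (GGATCC) start at positions 23, 31, 101, 125.
BamHI cuts after the first base of each site, so after positions 23, 31, 101, 125.
Linear molecule, 4 cuts → 5 fragments:
  1–23 → 23 bp
  24–31 → 8 bp
  32–101 → 70 bp
  102–125 → 24 bp
  126–145 → 20 bp
Sorted largest to smallest: 70, 24, 23, 20, 8 bp.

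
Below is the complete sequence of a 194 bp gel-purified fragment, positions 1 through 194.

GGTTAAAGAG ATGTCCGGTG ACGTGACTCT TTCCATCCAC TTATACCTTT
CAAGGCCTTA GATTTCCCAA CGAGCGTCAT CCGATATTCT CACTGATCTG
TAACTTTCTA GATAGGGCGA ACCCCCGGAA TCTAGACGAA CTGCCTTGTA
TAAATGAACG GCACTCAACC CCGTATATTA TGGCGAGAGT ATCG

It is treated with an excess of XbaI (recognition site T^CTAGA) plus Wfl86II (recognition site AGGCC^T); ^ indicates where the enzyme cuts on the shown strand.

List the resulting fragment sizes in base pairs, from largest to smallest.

XbaI sites (TCTAGA) start at positions 107, 131.
XbaI cuts after the first base of each site, so after positions 107, 131.
The Wfl86II site (AGGCCT) starts at position 53.
Wfl86II cuts after base 5 of each site (before the last base), so after position 57.
Combined cut positions: 57, 107, 131.
Linear molecule, 3 cuts → 4 fragments:
  1–57 → 57 bp
  58–107 → 50 bp
  108–131 → 24 bp
  132–194 → 63 bp
Sorted largest to smallest: 63, 57, 50, 24 bp.

63, 57, 50, 24 bp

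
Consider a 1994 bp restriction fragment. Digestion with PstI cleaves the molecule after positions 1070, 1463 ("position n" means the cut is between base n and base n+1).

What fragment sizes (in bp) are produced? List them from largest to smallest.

Linear molecule, 2 cuts → 3 fragments:
  1070 − 0 = 1070 bp
  1463 − 1070 = 393 bp
  1994 − 1463 = 531 bp
Sorted largest to smallest: 1070, 531, 393 bp.

1070, 531, 393 bp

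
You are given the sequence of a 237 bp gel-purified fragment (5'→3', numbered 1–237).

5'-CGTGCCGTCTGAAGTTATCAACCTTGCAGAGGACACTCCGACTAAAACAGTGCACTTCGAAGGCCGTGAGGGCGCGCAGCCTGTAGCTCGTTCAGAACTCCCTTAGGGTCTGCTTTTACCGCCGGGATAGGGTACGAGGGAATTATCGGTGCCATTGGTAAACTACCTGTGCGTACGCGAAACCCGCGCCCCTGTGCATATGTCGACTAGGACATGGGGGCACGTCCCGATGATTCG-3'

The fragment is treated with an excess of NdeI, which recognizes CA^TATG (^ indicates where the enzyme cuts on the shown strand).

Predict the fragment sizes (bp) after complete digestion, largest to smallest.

The NdeI site (CATATG) starts at position 197.
NdeI cuts after base 2 of each site, so after position 198.
Linear molecule, 1 cut → 2 fragments:
  1–198 → 198 bp
  199–237 → 39 bp
Sorted largest to smallest: 198, 39 bp.

198, 39 bp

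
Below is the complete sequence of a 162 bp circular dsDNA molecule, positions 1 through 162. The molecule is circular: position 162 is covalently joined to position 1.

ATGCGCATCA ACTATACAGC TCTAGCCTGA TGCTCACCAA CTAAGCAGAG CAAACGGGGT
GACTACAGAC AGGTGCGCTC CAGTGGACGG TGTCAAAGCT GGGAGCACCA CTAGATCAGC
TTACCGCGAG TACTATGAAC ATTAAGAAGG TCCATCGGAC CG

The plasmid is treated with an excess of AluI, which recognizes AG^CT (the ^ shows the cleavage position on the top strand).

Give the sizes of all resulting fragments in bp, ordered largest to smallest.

79, 62, 21 bp

AluI sites (AGCT) start at positions 18, 97, 118.
AluI cuts after base 2 of each site, so after positions 19, 98, 119.
Circular molecule, 3 cuts → 3 fragments:
  20–98 → 79 bp
  99–119 → 21 bp
  120–162 then 1–19 → 43 + 19 = 62 bp
Sorted largest to smallest: 79, 62, 21 bp.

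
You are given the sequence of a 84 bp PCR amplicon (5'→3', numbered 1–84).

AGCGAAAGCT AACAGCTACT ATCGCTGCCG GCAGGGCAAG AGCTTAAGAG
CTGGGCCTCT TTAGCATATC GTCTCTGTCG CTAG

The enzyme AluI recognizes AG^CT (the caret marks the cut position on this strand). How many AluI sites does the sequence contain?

4

AGCT occurs starting at positions 7, 14, 41, 49.
AluI cuts at 4 sites.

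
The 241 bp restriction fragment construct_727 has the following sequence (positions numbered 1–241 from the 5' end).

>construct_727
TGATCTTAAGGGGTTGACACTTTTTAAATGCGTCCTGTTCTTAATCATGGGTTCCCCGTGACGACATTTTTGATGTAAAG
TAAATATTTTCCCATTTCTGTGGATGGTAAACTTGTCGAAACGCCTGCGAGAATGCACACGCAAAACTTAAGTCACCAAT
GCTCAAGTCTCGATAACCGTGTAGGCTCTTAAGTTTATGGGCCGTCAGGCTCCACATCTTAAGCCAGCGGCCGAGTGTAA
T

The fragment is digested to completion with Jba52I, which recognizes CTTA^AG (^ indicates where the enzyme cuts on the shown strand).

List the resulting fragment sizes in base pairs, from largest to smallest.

Jba52I sites (CTTAAG) start at positions 5, 147, 188, 218.
Jba52I cuts after base 4 of each site, so after positions 8, 150, 191, 221.
Linear molecule, 4 cuts → 5 fragments:
  1–8 → 8 bp
  9–150 → 142 bp
  151–191 → 41 bp
  192–221 → 30 bp
  222–241 → 20 bp
Sorted largest to smallest: 142, 41, 30, 20, 8 bp.

142, 41, 30, 20, 8 bp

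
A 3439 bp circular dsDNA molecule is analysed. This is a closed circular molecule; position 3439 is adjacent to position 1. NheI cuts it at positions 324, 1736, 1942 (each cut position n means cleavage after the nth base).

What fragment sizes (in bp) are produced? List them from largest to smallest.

Circular molecule, 3 cuts → 3 fragments:
  1736 − 324 = 1412 bp
  1942 − 1736 = 206 bp
  wrap: 3439 − 1942 + 324 = 1821 bp
Sorted largest to smallest: 1821, 1412, 206 bp.

1821, 1412, 206 bp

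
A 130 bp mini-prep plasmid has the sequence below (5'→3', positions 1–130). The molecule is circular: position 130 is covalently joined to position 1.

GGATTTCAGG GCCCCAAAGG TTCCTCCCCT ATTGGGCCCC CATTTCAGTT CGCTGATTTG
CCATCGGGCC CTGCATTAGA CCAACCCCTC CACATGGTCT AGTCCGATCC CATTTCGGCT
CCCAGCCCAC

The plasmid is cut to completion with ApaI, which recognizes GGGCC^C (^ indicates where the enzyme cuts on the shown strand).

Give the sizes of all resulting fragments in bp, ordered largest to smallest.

ApaI sites (GGGCCC) start at positions 9, 34, 66.
ApaI cuts after base 5 of each site (before the last base), so after positions 13, 38, 70.
Circular molecule, 3 cuts → 3 fragments:
  14–38 → 25 bp
  39–70 → 32 bp
  71–130 then 1–13 → 60 + 13 = 73 bp
Sorted largest to smallest: 73, 32, 25 bp.

73, 32, 25 bp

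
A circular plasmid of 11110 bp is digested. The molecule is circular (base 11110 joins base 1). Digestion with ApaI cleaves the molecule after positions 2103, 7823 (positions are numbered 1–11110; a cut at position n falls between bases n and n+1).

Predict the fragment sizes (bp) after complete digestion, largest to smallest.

Circular molecule, 2 cuts → 2 fragments:
  7823 − 2103 = 5720 bp
  wrap: 11110 − 7823 + 2103 = 5390 bp
Sorted largest to smallest: 5720, 5390 bp.

5720, 5390 bp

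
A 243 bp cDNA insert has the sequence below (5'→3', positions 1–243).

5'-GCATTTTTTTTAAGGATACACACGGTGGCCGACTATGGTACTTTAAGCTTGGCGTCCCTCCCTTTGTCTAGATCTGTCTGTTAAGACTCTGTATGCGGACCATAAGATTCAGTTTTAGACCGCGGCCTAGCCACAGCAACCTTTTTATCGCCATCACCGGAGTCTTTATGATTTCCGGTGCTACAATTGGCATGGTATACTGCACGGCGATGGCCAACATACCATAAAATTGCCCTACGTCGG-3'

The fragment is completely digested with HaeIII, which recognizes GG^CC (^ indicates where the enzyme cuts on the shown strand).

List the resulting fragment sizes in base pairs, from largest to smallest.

HaeIII sites (GGCC) start at positions 27, 124, 212.
HaeIII cuts after base 2 of each site, so after positions 28, 125, 213.
Linear molecule, 3 cuts → 4 fragments:
  1–28 → 28 bp
  29–125 → 97 bp
  126–213 → 88 bp
  214–243 → 30 bp
Sorted largest to smallest: 97, 88, 30, 28 bp.

97, 88, 30, 28 bp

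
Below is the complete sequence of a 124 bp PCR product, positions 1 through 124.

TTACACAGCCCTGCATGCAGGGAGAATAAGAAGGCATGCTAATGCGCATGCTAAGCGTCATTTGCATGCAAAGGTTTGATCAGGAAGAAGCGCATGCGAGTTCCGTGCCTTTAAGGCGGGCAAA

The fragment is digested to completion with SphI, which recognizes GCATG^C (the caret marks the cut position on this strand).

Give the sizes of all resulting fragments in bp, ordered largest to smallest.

SphI sites (GCATGC) start at positions 13, 34, 46, 64, 92.
SphI cuts after base 5 of each site (before the last base), so after positions 17, 38, 50, 68, 96.
Linear molecule, 5 cuts → 6 fragments:
  1–17 → 17 bp
  18–38 → 21 bp
  39–50 → 12 bp
  51–68 → 18 bp
  69–96 → 28 bp
  97–124 → 28 bp
Sorted largest to smallest: 28, 28, 21, 18, 17, 12 bp.

28, 28, 21, 18, 17, 12 bp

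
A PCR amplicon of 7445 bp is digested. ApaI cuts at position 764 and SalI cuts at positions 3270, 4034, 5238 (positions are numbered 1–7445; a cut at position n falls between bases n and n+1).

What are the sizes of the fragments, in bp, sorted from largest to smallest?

Combined cut positions (sorted): 764, 3270, 4034, 5238.
Linear molecule, 4 cuts → 5 fragments:
  764 − 0 = 764 bp
  3270 − 764 = 2506 bp
  4034 − 3270 = 764 bp
  5238 − 4034 = 1204 bp
  7445 − 5238 = 2207 bp
Sorted largest to smallest: 2506, 2207, 1204, 764, 764 bp.

2506, 2207, 1204, 764, 764 bp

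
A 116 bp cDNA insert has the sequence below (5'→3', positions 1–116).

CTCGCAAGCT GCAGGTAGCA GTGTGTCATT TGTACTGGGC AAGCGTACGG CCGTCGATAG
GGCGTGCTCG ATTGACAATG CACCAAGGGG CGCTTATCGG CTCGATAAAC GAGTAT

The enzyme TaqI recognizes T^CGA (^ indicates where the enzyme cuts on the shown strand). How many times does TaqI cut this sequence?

TCGA occurs starting at positions 54, 68, 102.
TaqI cuts at 3 sites.

3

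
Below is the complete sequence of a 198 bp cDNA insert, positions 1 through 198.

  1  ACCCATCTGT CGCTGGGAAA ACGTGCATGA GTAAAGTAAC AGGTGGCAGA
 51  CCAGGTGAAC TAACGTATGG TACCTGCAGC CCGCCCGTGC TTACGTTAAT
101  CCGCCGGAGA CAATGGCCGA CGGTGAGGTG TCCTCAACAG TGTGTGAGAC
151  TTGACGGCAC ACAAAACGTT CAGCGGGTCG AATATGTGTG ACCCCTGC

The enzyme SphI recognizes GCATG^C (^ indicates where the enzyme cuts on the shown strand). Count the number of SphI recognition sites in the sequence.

0

No occurrence of GCATGC is present in the sequence.
SphI does not cut: 0 sites.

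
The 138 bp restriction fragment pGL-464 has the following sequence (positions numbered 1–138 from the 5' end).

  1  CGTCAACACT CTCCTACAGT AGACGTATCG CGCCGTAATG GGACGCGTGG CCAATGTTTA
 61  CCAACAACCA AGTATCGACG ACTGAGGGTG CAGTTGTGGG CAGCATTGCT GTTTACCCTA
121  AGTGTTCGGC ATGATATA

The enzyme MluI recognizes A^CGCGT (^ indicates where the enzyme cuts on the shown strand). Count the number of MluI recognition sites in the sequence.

1

ACGCGT occurs starting at position 43.
MluI cuts at 1 site.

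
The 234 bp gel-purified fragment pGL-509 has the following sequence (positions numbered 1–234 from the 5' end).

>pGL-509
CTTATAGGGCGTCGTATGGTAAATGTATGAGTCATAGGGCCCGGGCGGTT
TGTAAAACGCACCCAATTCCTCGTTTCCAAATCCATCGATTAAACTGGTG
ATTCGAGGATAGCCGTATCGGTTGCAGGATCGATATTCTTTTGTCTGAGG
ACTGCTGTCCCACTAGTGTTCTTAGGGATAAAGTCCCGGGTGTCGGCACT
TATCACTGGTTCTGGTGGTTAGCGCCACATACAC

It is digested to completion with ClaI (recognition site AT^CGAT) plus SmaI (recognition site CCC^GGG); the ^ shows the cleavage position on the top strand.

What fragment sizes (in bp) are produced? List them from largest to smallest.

57, 47, 44, 44, 42 bp

ClaI sites (ATCGAT) start at positions 85, 129.
ClaI cuts after base 2 of each site, so after positions 86, 130.
SmaI sites (CCCGGG) start at positions 40, 185.
SmaI cuts after base 3 of each site, so after positions 42, 187.
Combined cut positions: 42, 86, 130, 187.
Linear molecule, 4 cuts → 5 fragments:
  1–42 → 42 bp
  43–86 → 44 bp
  87–130 → 44 bp
  131–187 → 57 bp
  188–234 → 47 bp
Sorted largest to smallest: 57, 47, 44, 44, 42 bp.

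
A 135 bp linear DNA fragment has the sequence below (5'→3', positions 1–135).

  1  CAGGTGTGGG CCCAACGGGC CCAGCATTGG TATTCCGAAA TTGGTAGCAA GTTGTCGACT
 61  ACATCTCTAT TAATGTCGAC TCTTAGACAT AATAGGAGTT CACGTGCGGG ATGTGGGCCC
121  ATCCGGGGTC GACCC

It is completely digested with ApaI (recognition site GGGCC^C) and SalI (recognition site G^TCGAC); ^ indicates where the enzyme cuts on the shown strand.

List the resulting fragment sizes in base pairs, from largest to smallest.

44, 33, 21, 12, 9, 9, 7 bp

ApaI sites (GGGCCC) start at positions 8, 17, 115.
ApaI cuts after base 5 of each site (before the last base), so after positions 12, 21, 119.
SalI sites (GTCGAC) start at positions 54, 75, 128.
SalI cuts after the first base of each site, so after positions 54, 75, 128.
Combined cut positions: 12, 21, 54, 75, 119, 128.
Linear molecule, 6 cuts → 7 fragments:
  1–12 → 12 bp
  13–21 → 9 bp
  22–54 → 33 bp
  55–75 → 21 bp
  76–119 → 44 bp
  120–128 → 9 bp
  129–135 → 7 bp
Sorted largest to smallest: 44, 33, 21, 12, 9, 9, 7 bp.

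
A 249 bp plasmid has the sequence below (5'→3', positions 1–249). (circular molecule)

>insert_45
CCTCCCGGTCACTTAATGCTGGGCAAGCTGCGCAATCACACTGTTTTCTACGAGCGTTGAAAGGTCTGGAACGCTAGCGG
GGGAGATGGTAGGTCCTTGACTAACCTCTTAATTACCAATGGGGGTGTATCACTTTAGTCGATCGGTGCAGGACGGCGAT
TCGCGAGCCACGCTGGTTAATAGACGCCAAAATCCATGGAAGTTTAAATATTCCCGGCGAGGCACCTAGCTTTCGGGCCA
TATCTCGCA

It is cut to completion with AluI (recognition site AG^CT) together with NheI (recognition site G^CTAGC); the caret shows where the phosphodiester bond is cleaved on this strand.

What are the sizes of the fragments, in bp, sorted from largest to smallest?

156, 47, 46 bp

AluI sites (AGCT) start at positions 26, 228.
AluI cuts after base 2 of each site, so after positions 27, 229.
The NheI site (GCTAGC) starts at position 73.
NheI cuts after the first base of each site, so after position 73.
Combined cut positions: 27, 73, 229.
Circular molecule, 3 cuts → 3 fragments:
  28–73 → 46 bp
  74–229 → 156 bp
  230–249 then 1–27 → 20 + 27 = 47 bp
Sorted largest to smallest: 156, 47, 46 bp.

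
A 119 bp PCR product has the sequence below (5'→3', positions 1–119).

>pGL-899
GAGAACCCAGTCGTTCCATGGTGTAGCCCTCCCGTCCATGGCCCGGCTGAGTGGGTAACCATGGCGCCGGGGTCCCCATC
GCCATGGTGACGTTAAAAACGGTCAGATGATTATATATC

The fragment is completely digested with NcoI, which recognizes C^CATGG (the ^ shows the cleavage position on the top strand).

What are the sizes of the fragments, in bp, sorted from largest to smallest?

37, 23, 23, 20, 16 bp

NcoI sites (CCATGG) start at positions 16, 36, 59, 82.
NcoI cuts after the first base of each site, so after positions 16, 36, 59, 82.
Linear molecule, 4 cuts → 5 fragments:
  1–16 → 16 bp
  17–36 → 20 bp
  37–59 → 23 bp
  60–82 → 23 bp
  83–119 → 37 bp
Sorted largest to smallest: 37, 23, 23, 20, 16 bp.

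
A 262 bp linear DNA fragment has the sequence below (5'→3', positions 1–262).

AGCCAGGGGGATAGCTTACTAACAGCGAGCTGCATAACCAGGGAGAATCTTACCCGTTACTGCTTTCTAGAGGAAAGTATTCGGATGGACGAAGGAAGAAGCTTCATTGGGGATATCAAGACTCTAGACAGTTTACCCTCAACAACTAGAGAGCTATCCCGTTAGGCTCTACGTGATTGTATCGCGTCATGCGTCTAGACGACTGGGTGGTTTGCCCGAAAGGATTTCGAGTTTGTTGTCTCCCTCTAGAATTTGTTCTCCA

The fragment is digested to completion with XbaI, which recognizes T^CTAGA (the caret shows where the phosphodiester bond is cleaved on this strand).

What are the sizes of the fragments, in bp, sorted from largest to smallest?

XbaI sites (TCTAGA) start at positions 66, 123, 194, 245.
XbaI cuts after the first base of each site, so after positions 66, 123, 194, 245.
Linear molecule, 4 cuts → 5 fragments:
  1–66 → 66 bp
  67–123 → 57 bp
  124–194 → 71 bp
  195–245 → 51 bp
  246–262 → 17 bp
Sorted largest to smallest: 71, 66, 57, 51, 17 bp.

71, 66, 57, 51, 17 bp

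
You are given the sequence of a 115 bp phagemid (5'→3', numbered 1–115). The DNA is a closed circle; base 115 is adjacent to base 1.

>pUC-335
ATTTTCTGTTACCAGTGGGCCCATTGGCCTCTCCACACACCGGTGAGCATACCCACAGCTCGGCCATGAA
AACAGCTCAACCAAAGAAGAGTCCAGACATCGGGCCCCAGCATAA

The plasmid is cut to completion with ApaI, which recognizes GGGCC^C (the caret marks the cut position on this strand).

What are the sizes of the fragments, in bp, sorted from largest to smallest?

ApaI sites (GGGCCC) start at positions 17, 102.
ApaI cuts after base 5 of each site (before the last base), so after positions 21, 106.
Circular molecule, 2 cuts → 2 fragments:
  22–106 → 85 bp
  107–115 then 1–21 → 9 + 21 = 30 bp
Sorted largest to smallest: 85, 30 bp.

85, 30 bp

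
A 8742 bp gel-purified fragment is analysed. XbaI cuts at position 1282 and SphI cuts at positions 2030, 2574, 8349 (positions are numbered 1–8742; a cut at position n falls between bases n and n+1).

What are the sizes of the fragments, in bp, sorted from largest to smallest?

Combined cut positions (sorted): 1282, 2030, 2574, 8349.
Linear molecule, 4 cuts → 5 fragments:
  1282 − 0 = 1282 bp
  2030 − 1282 = 748 bp
  2574 − 2030 = 544 bp
  8349 − 2574 = 5775 bp
  8742 − 8349 = 393 bp
Sorted largest to smallest: 5775, 1282, 748, 544, 393 bp.

5775, 1282, 748, 544, 393 bp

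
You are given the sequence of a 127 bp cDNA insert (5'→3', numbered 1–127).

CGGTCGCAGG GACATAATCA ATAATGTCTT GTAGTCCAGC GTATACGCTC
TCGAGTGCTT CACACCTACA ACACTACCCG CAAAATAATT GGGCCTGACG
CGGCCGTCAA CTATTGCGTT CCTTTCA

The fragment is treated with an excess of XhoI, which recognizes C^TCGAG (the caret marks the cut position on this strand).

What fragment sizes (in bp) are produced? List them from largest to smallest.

The XhoI site (CTCGAG) starts at position 50.
XhoI cuts after the first base of each site, so after position 50.
Linear molecule, 1 cut → 2 fragments:
  1–50 → 50 bp
  51–127 → 77 bp
Sorted largest to smallest: 77, 50 bp.

77, 50 bp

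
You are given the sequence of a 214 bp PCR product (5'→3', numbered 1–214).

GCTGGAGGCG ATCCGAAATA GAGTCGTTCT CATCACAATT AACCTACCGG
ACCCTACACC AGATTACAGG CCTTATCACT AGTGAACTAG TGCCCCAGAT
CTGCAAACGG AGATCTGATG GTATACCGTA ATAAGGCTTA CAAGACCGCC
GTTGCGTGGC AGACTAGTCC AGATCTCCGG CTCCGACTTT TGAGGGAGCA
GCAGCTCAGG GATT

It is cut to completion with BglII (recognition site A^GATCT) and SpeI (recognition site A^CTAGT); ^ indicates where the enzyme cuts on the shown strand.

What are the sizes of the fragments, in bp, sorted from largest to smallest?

BglII sites (AGATCT) start at positions 97, 111, 171.
BglII cuts after the first base of each site, so after positions 97, 111, 171.
SpeI sites (ACTAGT) start at positions 78, 86, 163.
SpeI cuts after the first base of each site, so after positions 78, 86, 163.
Combined cut positions: 78, 86, 97, 111, 163, 171.
Linear molecule, 6 cuts → 7 fragments:
  1–78 → 78 bp
  79–86 → 8 bp
  87–97 → 11 bp
  98–111 → 14 bp
  112–163 → 52 bp
  164–171 → 8 bp
  172–214 → 43 bp
Sorted largest to smallest: 78, 52, 43, 14, 11, 8, 8 bp.

78, 52, 43, 14, 11, 8, 8 bp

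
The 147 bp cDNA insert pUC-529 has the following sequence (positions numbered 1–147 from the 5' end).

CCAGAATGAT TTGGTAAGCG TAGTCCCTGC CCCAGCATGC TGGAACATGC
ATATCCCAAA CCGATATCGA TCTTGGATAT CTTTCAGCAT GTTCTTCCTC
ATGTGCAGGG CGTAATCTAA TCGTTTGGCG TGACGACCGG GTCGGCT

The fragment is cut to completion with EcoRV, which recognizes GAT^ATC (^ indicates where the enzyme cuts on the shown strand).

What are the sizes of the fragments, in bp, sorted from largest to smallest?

EcoRV sites (GATATC) start at positions 63, 76.
EcoRV cuts after base 3 of each site, so after positions 65, 78.
Linear molecule, 2 cuts → 3 fragments:
  1–65 → 65 bp
  66–78 → 13 bp
  79–147 → 69 bp
Sorted largest to smallest: 69, 65, 13 bp.

69, 65, 13 bp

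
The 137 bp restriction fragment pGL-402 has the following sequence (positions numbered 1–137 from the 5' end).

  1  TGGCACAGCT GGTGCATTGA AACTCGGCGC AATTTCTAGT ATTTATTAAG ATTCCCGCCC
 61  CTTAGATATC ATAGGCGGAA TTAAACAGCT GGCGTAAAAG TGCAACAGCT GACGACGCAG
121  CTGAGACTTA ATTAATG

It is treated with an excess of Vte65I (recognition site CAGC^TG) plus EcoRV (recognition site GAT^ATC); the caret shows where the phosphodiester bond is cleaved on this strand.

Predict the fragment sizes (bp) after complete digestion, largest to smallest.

58, 22, 20, 16, 12, 9 bp

Vte65I sites (CAGCTG) start at positions 6, 86, 106, 118.
Vte65I cuts after base 4 of each site, so after positions 9, 89, 109, 121.
The EcoRV site (GATATC) starts at position 65.
EcoRV cuts after base 3 of each site, so after position 67.
Combined cut positions: 9, 67, 89, 109, 121.
Linear molecule, 5 cuts → 6 fragments:
  1–9 → 9 bp
  10–67 → 58 bp
  68–89 → 22 bp
  90–109 → 20 bp
  110–121 → 12 bp
  122–137 → 16 bp
Sorted largest to smallest: 58, 22, 20, 16, 12, 9 bp.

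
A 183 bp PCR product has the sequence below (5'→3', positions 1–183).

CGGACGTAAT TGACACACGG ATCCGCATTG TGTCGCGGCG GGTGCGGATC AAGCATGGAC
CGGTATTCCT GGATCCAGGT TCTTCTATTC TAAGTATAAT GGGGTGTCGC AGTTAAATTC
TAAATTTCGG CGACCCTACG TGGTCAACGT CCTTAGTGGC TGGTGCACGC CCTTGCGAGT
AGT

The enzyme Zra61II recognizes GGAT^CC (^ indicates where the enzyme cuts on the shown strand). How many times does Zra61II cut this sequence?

2

GGATCC occurs starting at positions 19, 71.
Zra61II cuts at 2 sites.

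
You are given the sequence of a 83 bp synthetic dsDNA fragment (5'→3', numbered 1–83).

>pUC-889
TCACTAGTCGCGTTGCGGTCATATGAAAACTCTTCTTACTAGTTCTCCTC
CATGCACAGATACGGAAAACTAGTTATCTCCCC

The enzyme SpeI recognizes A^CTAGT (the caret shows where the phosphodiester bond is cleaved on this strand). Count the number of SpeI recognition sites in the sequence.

ACTAGT occurs starting at positions 3, 38, 69.
SpeI cuts at 3 sites.

3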